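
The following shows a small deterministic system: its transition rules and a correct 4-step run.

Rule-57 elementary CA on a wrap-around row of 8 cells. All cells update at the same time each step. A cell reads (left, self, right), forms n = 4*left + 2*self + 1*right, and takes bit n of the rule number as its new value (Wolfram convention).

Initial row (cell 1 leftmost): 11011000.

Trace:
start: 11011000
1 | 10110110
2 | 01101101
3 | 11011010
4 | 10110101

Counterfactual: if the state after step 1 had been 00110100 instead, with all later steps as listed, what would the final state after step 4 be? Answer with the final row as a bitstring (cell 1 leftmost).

state after step 1 := 00110100
2 | 10101011
3 | 01010110
4 | 00101101

00101101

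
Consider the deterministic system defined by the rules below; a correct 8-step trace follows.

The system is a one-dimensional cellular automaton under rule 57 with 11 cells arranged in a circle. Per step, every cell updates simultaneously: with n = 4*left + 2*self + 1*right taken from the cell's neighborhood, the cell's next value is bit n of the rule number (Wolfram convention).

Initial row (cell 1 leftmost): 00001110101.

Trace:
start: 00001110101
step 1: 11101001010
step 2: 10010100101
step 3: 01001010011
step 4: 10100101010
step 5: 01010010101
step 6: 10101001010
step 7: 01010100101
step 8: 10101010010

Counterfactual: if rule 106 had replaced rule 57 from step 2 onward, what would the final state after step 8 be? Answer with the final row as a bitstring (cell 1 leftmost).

(re-executing steps 2..8 under rule 106; state before step 2: 11101001010)
step 2: 10110010101
step 3: 11110101011
step 4: 00011010110
step 5: 00111101110
step 6: 01100111010
step 7: 11101101100
step 8: 10111111101

10111111101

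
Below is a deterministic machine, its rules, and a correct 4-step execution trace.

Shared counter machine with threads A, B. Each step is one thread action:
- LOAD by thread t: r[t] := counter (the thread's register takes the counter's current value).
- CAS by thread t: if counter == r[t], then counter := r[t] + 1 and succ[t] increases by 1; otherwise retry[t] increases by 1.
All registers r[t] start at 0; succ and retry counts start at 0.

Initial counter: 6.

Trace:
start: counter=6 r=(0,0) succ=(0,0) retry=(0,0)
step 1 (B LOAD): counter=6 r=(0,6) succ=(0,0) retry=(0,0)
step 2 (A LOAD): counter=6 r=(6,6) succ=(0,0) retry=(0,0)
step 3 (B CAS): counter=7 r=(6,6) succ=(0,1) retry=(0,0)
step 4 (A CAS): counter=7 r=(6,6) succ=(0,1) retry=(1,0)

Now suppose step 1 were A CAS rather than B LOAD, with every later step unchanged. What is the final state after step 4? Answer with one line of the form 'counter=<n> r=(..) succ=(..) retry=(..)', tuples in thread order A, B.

(re-executing from step 1 with the substitution; state before step 1: counter=6 r=(0,0) succ=(0,0) retry=(0,0))
step 1 (A CAS): counter=6 r=(0,0) succ=(0,0) retry=(1,0)
step 2 (A LOAD): counter=6 r=(6,0) succ=(0,0) retry=(1,0)
step 3 (B CAS): counter=6 r=(6,0) succ=(0,0) retry=(1,1)
step 4 (A CAS): counter=7 r=(6,0) succ=(1,0) retry=(1,1)

counter=7 r=(6,0) succ=(1,0) retry=(1,1)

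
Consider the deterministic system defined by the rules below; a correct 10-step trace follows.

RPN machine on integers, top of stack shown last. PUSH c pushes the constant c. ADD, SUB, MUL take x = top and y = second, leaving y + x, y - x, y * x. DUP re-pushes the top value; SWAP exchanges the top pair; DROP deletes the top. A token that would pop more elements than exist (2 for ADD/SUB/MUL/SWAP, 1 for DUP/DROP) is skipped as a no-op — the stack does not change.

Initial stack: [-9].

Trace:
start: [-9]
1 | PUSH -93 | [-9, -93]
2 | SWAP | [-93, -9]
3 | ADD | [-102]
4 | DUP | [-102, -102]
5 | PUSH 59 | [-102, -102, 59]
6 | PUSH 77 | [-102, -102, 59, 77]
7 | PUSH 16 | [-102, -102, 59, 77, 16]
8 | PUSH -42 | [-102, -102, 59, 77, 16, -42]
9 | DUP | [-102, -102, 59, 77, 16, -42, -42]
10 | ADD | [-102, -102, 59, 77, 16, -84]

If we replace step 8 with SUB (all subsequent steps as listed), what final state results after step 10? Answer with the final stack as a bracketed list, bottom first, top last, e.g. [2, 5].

[-102, -102, 59, 122]

(re-executing from step 8 with the substitution; state before step 8: [-102, -102, 59, 77, 16])
8 | SUB | [-102, -102, 59, 61]
9 | DUP | [-102, -102, 59, 61, 61]
10 | ADD | [-102, -102, 59, 122]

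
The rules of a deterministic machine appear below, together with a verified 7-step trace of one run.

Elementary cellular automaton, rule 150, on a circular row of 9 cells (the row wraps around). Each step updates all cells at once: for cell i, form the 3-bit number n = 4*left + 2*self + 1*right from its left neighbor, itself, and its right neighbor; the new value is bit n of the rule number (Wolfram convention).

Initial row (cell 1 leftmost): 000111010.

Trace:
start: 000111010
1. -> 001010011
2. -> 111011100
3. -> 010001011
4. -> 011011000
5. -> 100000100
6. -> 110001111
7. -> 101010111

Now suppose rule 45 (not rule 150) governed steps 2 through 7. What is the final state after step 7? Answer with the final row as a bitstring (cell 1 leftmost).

(re-executing steps 2..7 under rule 45; state before step 2: 001010011)
2. -> 001110010
3. -> 101000010
4. -> 111011011
5. -> 000110110
6. -> 110101100
7. -> 101111000

101111000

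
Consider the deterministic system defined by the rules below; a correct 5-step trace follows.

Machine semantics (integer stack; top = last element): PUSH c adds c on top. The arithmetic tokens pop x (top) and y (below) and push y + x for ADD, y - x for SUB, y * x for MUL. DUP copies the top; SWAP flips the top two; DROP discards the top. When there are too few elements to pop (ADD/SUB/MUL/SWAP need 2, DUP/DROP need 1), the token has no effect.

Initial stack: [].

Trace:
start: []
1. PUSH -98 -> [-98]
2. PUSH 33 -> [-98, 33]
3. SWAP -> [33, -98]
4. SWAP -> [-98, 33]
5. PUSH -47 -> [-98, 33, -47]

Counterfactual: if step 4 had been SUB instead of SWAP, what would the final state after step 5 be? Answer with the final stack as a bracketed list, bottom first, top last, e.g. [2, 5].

(re-executing from step 4 with the substitution; state before step 4: [33, -98])
4. SUB -> [131]
5. PUSH -47 -> [131, -47]

[131, -47]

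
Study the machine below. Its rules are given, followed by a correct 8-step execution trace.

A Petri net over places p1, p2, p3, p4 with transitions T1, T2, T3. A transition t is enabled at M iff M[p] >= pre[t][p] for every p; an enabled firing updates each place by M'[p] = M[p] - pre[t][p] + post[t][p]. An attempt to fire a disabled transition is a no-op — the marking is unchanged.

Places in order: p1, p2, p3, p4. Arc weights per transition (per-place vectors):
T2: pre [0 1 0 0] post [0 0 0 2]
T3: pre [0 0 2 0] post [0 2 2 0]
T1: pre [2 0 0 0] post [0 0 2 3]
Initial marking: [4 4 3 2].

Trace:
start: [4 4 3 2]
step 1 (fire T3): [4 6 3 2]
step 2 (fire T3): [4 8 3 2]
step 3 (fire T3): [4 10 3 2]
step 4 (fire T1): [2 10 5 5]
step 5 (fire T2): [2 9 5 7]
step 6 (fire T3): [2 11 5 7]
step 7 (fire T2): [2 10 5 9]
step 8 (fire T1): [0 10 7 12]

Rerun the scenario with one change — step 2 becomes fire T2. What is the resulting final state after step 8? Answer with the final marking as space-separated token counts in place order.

0 7 7 14

(re-executing from step 2 with the substitution; state before step 2: [4 6 3 2])
step 2 (fire T2): [4 5 3 4]
step 3 (fire T3): [4 7 3 4]
step 4 (fire T1): [2 7 5 7]
step 5 (fire T2): [2 6 5 9]
step 6 (fire T3): [2 8 5 9]
step 7 (fire T2): [2 7 5 11]
step 8 (fire T1): [0 7 7 14]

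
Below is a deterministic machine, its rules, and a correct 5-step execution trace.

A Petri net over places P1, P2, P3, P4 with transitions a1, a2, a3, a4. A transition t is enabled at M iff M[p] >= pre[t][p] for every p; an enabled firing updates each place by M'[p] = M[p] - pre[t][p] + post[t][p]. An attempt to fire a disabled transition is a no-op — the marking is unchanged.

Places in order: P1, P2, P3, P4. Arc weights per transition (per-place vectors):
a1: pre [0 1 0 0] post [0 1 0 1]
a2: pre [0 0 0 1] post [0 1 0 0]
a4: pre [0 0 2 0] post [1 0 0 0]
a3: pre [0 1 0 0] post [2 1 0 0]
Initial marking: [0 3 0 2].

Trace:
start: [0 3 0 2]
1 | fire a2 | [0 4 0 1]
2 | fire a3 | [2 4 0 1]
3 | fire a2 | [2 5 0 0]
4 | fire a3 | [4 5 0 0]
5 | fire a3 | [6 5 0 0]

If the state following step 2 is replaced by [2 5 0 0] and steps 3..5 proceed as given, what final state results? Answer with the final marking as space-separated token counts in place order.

state after step 2 := [2 5 0 0]
3 | fire a2 | [2 5 0 0]
4 | fire a3 | [4 5 0 0]
5 | fire a3 | [6 5 0 0]

6 5 0 0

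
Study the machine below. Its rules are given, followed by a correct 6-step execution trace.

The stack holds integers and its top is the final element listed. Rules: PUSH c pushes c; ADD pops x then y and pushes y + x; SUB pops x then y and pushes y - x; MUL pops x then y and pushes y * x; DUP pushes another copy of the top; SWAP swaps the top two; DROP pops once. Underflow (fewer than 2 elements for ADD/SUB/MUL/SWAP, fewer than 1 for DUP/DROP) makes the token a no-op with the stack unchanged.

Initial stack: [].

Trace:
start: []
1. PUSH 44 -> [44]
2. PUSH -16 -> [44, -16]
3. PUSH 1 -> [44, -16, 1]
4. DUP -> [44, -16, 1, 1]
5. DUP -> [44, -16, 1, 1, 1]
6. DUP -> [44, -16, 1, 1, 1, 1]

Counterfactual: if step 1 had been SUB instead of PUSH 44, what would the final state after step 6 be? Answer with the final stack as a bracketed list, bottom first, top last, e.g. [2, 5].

[-16, 1, 1, 1, 1]

(re-executing from step 1 with the substitution; state before step 1: [])
1. SUB -> []
2. PUSH -16 -> [-16]
3. PUSH 1 -> [-16, 1]
4. DUP -> [-16, 1, 1]
5. DUP -> [-16, 1, 1, 1]
6. DUP -> [-16, 1, 1, 1, 1]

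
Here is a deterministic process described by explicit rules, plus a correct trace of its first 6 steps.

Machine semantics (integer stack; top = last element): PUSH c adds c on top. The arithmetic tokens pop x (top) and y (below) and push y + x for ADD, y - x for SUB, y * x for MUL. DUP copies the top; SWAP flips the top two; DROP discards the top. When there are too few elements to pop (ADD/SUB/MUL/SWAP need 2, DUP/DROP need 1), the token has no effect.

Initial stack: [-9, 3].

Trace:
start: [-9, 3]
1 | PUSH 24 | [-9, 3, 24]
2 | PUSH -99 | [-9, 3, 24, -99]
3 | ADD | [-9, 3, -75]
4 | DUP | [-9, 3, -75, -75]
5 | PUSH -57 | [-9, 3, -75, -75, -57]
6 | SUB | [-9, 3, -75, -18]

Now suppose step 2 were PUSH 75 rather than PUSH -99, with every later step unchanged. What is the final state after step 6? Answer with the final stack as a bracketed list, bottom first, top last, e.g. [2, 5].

[-9, 3, 99, 156]

(re-executing from step 2 with the substitution; state before step 2: [-9, 3, 24])
2 | PUSH 75 | [-9, 3, 24, 75]
3 | ADD | [-9, 3, 99]
4 | DUP | [-9, 3, 99, 99]
5 | PUSH -57 | [-9, 3, 99, 99, -57]
6 | SUB | [-9, 3, 99, 156]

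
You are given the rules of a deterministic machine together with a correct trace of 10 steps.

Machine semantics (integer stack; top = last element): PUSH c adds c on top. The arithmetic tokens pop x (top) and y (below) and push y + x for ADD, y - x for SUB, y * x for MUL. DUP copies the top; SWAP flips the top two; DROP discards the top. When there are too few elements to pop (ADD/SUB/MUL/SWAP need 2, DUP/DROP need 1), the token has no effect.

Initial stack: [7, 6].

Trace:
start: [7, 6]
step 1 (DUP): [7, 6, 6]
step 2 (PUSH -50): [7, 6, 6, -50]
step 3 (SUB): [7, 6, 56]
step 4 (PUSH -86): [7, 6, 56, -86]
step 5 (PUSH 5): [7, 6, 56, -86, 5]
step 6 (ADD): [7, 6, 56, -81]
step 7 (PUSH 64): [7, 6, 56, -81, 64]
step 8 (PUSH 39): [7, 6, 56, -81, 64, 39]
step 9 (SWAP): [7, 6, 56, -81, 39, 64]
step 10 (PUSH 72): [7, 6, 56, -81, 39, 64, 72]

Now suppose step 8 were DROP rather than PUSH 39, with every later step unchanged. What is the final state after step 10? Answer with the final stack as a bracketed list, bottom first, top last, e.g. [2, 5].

(re-executing from step 8 with the substitution; state before step 8: [7, 6, 56, -81, 64])
step 8 (DROP): [7, 6, 56, -81]
step 9 (SWAP): [7, 6, -81, 56]
step 10 (PUSH 72): [7, 6, -81, 56, 72]

[7, 6, -81, 56, 72]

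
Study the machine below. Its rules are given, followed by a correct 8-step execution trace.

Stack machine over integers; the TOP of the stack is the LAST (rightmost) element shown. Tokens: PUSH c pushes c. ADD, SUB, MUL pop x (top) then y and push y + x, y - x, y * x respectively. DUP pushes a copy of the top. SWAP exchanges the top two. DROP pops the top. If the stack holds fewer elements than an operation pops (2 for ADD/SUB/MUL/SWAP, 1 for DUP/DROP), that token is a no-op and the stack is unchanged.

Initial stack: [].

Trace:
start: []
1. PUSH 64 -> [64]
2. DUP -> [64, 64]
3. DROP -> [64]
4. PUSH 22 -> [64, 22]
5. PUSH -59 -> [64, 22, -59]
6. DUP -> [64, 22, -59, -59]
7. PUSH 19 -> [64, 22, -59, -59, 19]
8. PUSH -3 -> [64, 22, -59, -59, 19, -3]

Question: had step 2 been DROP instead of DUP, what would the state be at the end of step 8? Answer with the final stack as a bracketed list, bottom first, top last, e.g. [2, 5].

(re-executing from step 2 with the substitution; state before step 2: [64])
2. DROP -> []
3. DROP -> []
4. PUSH 22 -> [22]
5. PUSH -59 -> [22, -59]
6. DUP -> [22, -59, -59]
7. PUSH 19 -> [22, -59, -59, 19]
8. PUSH -3 -> [22, -59, -59, 19, -3]

[22, -59, -59, 19, -3]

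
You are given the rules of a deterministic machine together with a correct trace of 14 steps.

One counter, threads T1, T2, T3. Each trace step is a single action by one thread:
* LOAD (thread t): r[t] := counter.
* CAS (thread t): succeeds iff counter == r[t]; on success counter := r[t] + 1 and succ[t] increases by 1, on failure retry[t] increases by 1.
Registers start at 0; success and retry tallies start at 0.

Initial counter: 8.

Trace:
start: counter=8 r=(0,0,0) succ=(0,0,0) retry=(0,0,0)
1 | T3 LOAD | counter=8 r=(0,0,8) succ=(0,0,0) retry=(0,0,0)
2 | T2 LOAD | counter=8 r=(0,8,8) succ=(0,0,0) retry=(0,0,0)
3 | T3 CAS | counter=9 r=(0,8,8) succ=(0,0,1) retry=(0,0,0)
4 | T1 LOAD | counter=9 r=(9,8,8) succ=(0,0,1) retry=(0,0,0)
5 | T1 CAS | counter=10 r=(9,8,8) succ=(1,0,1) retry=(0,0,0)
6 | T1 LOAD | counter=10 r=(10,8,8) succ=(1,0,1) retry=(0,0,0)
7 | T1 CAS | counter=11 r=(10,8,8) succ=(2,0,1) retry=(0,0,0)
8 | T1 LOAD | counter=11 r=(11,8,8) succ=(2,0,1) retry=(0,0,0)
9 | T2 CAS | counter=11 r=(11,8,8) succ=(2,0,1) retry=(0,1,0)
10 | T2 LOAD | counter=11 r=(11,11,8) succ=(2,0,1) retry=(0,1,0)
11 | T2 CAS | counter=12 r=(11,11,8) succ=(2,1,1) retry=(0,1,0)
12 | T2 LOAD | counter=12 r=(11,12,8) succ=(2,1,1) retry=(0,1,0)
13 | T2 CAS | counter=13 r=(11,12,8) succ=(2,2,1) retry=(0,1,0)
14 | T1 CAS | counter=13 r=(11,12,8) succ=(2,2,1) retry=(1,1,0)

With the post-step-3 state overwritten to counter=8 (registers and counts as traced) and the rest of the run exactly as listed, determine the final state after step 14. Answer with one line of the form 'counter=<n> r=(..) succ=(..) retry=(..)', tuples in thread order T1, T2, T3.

state after step 3 := counter=8 r=(0,8,8) succ=(0,0,1) retry=(0,0,0)
4 | T1 LOAD | counter=8 r=(8,8,8) succ=(0,0,1) retry=(0,0,0)
5 | T1 CAS | counter=9 r=(8,8,8) succ=(1,0,1) retry=(0,0,0)
6 | T1 LOAD | counter=9 r=(9,8,8) succ=(1,0,1) retry=(0,0,0)
7 | T1 CAS | counter=10 r=(9,8,8) succ=(2,0,1) retry=(0,0,0)
8 | T1 LOAD | counter=10 r=(10,8,8) succ=(2,0,1) retry=(0,0,0)
9 | T2 CAS | counter=10 r=(10,8,8) succ=(2,0,1) retry=(0,1,0)
10 | T2 LOAD | counter=10 r=(10,10,8) succ=(2,0,1) retry=(0,1,0)
11 | T2 CAS | counter=11 r=(10,10,8) succ=(2,1,1) retry=(0,1,0)
12 | T2 LOAD | counter=11 r=(10,11,8) succ=(2,1,1) retry=(0,1,0)
13 | T2 CAS | counter=12 r=(10,11,8) succ=(2,2,1) retry=(0,1,0)
14 | T1 CAS | counter=12 r=(10,11,8) succ=(2,2,1) retry=(1,1,0)

counter=12 r=(10,11,8) succ=(2,2,1) retry=(1,1,0)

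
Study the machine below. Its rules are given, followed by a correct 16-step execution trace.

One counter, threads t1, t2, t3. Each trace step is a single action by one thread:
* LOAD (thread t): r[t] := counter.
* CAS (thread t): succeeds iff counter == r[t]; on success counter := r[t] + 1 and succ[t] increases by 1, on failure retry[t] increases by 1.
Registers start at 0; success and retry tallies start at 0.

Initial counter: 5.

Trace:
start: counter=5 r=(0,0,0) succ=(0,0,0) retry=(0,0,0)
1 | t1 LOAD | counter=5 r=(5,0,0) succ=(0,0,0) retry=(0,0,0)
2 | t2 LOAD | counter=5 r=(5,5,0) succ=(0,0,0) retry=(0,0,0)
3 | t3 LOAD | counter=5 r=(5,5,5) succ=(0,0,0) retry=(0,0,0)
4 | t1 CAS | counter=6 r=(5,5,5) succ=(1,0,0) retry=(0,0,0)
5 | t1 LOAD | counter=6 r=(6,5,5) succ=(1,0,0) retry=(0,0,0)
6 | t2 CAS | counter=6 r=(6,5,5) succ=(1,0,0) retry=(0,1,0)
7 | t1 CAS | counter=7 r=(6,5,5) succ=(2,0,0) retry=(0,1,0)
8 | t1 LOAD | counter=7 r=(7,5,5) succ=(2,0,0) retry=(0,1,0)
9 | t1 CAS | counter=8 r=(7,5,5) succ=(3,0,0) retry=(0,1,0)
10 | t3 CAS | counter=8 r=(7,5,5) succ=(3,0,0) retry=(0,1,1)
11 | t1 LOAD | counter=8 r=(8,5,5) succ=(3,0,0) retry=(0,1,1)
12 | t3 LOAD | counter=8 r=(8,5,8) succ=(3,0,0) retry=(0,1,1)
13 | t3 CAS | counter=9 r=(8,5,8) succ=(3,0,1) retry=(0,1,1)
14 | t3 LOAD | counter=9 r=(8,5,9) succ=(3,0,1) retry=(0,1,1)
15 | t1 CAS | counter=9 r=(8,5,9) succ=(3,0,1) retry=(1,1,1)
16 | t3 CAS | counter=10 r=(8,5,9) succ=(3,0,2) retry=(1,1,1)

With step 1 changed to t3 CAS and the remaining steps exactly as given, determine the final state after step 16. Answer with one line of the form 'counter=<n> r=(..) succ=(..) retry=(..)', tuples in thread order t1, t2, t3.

(re-executing from step 1 with the substitution; state before step 1: counter=5 r=(0,0,0) succ=(0,0,0) retry=(0,0,0))
1 | t3 CAS | counter=5 r=(0,0,0) succ=(0,0,0) retry=(0,0,1)
2 | t2 LOAD | counter=5 r=(0,5,0) succ=(0,0,0) retry=(0,0,1)
3 | t3 LOAD | counter=5 r=(0,5,5) succ=(0,0,0) retry=(0,0,1)
4 | t1 CAS | counter=5 r=(0,5,5) succ=(0,0,0) retry=(1,0,1)
5 | t1 LOAD | counter=5 r=(5,5,5) succ=(0,0,0) retry=(1,0,1)
6 | t2 CAS | counter=6 r=(5,5,5) succ=(0,1,0) retry=(1,0,1)
7 | t1 CAS | counter=6 r=(5,5,5) succ=(0,1,0) retry=(2,0,1)
8 | t1 LOAD | counter=6 r=(6,5,5) succ=(0,1,0) retry=(2,0,1)
9 | t1 CAS | counter=7 r=(6,5,5) succ=(1,1,0) retry=(2,0,1)
10 | t3 CAS | counter=7 r=(6,5,5) succ=(1,1,0) retry=(2,0,2)
11 | t1 LOAD | counter=7 r=(7,5,5) succ=(1,1,0) retry=(2,0,2)
12 | t3 LOAD | counter=7 r=(7,5,7) succ=(1,1,0) retry=(2,0,2)
13 | t3 CAS | counter=8 r=(7,5,7) succ=(1,1,1) retry=(2,0,2)
14 | t3 LOAD | counter=8 r=(7,5,8) succ=(1,1,1) retry=(2,0,2)
15 | t1 CAS | counter=8 r=(7,5,8) succ=(1,1,1) retry=(3,0,2)
16 | t3 CAS | counter=9 r=(7,5,8) succ=(1,1,2) retry=(3,0,2)

counter=9 r=(7,5,8) succ=(1,1,2) retry=(3,0,2)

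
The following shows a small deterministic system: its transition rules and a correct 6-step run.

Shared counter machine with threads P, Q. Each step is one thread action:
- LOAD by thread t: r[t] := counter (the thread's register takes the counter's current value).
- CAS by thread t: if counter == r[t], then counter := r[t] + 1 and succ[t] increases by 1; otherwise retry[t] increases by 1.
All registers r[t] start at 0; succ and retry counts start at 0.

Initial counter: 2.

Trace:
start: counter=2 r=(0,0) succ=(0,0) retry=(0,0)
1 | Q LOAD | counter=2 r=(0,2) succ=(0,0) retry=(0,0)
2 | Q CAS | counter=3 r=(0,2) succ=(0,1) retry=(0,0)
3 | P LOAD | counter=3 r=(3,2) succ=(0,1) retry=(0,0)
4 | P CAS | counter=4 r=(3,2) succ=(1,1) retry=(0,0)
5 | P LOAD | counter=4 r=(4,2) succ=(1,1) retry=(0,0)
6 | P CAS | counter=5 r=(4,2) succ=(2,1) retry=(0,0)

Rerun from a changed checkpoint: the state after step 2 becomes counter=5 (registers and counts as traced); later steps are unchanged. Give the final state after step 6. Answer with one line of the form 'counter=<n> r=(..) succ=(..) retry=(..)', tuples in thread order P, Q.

state after step 2 := counter=5 r=(0,2) succ=(0,1) retry=(0,0)
3 | P LOAD | counter=5 r=(5,2) succ=(0,1) retry=(0,0)
4 | P CAS | counter=6 r=(5,2) succ=(1,1) retry=(0,0)
5 | P LOAD | counter=6 r=(6,2) succ=(1,1) retry=(0,0)
6 | P CAS | counter=7 r=(6,2) succ=(2,1) retry=(0,0)

counter=7 r=(6,2) succ=(2,1) retry=(0,0)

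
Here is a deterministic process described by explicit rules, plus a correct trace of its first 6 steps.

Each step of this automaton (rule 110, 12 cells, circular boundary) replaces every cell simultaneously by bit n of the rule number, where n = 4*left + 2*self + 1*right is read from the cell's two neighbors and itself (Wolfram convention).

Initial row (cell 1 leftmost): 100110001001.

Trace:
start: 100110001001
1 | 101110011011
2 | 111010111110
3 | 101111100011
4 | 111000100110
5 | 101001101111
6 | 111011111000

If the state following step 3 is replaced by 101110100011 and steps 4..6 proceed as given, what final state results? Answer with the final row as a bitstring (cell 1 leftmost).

state after step 3 := 101110100011
4 | 111011100110
5 | 101110101111
6 | 111011111000

111011111000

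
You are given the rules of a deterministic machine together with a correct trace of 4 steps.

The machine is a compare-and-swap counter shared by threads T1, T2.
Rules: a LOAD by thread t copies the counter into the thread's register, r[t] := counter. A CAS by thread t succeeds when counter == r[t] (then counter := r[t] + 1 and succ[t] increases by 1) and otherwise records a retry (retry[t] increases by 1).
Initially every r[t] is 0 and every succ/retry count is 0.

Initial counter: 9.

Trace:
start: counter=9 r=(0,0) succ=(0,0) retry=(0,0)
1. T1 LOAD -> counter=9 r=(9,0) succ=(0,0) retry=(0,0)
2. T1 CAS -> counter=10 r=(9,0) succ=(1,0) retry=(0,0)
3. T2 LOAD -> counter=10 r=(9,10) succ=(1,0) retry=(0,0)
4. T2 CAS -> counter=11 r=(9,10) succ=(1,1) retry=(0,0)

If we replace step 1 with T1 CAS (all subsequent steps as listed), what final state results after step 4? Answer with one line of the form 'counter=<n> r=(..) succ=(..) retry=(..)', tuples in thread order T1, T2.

(re-executing from step 1 with the substitution; state before step 1: counter=9 r=(0,0) succ=(0,0) retry=(0,0))
1. T1 CAS -> counter=9 r=(0,0) succ=(0,0) retry=(1,0)
2. T1 CAS -> counter=9 r=(0,0) succ=(0,0) retry=(2,0)
3. T2 LOAD -> counter=9 r=(0,9) succ=(0,0) retry=(2,0)
4. T2 CAS -> counter=10 r=(0,9) succ=(0,1) retry=(2,0)

counter=10 r=(0,9) succ=(0,1) retry=(2,0)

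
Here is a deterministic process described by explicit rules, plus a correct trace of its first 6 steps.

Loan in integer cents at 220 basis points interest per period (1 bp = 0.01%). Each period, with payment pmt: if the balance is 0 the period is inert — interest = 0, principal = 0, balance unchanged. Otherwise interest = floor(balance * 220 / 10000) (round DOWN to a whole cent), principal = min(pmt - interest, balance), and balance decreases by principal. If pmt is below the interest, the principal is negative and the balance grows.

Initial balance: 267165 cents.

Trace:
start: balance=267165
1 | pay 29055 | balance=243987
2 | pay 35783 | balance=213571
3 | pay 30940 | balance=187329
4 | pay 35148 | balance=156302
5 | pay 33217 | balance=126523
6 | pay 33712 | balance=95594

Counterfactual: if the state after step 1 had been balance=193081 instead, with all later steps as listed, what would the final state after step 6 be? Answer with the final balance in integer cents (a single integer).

state after step 1 := balance=193081
2 | pay 35783 | balance=161545
3 | pay 30940 | balance=134158
4 | pay 35148 | balance=101961
5 | pay 33217 | balance=70987
6 | pay 33712 | balance=38836

38836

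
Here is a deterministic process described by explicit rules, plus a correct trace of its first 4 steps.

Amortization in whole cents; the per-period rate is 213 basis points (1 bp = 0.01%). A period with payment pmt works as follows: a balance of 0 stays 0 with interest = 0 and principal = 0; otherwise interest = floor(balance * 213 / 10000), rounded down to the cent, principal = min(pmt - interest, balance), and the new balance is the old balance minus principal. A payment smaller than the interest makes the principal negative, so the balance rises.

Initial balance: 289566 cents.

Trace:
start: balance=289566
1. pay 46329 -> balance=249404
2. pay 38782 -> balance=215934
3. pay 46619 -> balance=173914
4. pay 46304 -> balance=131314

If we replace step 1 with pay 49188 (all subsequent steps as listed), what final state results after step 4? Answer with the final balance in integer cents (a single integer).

128268

(re-executing from step 1 with the substitution; state before step 1: balance=289566)
1. pay 49188 -> balance=246545
2. pay 38782 -> balance=213014
3. pay 46619 -> balance=170932
4. pay 46304 -> balance=128268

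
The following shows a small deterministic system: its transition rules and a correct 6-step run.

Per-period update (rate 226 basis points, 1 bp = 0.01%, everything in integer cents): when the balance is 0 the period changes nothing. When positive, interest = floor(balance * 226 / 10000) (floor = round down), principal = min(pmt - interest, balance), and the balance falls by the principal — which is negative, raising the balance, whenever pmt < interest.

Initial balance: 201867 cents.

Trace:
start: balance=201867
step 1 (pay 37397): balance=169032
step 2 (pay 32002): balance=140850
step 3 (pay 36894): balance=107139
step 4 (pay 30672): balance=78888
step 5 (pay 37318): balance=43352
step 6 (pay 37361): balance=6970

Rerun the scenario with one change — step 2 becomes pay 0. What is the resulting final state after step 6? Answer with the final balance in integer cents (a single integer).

(re-executing from step 2 with the substitution; state before step 2: balance=169032)
step 2 (pay 0): balance=172852
step 3 (pay 36894): balance=139864
step 4 (pay 30672): balance=112352
step 5 (pay 37318): balance=77573
step 6 (pay 37361): balance=41965

41965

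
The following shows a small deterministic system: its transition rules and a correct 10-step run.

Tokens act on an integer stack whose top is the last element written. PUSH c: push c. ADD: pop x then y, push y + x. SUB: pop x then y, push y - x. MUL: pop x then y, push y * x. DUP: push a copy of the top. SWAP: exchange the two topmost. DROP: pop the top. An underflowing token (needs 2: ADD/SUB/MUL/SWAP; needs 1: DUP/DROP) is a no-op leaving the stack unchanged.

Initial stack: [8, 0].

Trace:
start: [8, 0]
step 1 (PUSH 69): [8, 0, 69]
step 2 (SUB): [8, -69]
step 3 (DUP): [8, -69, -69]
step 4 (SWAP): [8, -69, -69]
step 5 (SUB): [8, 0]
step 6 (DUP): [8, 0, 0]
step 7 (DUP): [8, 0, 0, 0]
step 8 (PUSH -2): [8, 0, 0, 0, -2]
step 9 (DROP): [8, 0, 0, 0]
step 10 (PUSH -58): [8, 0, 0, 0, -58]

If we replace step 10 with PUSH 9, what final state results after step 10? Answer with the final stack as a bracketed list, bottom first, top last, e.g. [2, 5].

[8, 0, 0, 0, 9]

(re-executing from step 10 with the substitution; state before step 10: [8, 0, 0, 0])
step 10 (PUSH 9): [8, 0, 0, 0, 9]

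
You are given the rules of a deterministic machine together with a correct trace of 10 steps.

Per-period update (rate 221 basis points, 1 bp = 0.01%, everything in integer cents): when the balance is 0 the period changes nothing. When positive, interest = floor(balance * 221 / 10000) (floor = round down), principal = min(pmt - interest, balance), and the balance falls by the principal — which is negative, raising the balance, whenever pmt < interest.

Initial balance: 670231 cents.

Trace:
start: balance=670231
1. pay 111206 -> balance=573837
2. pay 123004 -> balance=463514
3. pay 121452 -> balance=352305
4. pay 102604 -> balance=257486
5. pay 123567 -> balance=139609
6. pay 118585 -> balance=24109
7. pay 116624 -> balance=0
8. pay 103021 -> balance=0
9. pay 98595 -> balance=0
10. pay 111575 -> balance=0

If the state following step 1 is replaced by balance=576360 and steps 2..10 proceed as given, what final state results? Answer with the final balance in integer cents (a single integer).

state after step 1 := balance=576360
2. pay 123004 -> balance=466093
3. pay 121452 -> balance=354941
4. pay 102604 -> balance=260181
5. pay 123567 -> balance=142364
6. pay 118585 -> balance=26925
7. pay 116624 -> balance=0
8. pay 103021 -> balance=0
9. pay 98595 -> balance=0
10. pay 111575 -> balance=0

0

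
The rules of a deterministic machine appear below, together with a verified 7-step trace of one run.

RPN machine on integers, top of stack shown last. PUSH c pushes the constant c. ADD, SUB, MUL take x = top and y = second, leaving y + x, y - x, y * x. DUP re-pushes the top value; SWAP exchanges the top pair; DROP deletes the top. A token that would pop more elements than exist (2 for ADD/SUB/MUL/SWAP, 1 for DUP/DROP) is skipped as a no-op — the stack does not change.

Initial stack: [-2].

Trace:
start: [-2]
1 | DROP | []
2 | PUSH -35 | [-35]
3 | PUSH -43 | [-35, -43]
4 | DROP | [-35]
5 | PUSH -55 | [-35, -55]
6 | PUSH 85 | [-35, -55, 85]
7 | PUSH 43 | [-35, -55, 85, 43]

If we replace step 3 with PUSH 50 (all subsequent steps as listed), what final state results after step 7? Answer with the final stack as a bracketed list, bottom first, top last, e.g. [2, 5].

[-35, -55, 85, 43]

(re-executing from step 3 with the substitution; state before step 3: [-35])
3 | PUSH 50 | [-35, 50]
4 | DROP | [-35]
5 | PUSH -55 | [-35, -55]
6 | PUSH 85 | [-35, -55, 85]
7 | PUSH 43 | [-35, -55, 85, 43]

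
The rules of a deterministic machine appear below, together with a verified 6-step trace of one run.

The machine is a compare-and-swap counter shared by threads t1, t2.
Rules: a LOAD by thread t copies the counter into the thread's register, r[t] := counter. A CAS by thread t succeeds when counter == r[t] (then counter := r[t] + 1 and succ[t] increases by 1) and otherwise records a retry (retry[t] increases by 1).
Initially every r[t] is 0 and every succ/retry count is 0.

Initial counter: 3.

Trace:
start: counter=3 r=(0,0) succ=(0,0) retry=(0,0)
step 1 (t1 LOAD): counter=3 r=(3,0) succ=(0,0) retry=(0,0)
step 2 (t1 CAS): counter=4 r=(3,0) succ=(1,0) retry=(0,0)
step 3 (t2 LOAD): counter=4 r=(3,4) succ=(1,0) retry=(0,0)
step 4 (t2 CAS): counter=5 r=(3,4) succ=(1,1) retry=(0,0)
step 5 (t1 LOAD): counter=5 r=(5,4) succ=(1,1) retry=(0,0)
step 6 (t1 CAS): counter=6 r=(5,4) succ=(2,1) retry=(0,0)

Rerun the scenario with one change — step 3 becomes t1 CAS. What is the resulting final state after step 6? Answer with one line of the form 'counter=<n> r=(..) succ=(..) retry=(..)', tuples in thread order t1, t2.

counter=5 r=(4,0) succ=(2,0) retry=(1,1)

(re-executing from step 3 with the substitution; state before step 3: counter=4 r=(3,0) succ=(1,0) retry=(0,0))
step 3 (t1 CAS): counter=4 r=(3,0) succ=(1,0) retry=(1,0)
step 4 (t2 CAS): counter=4 r=(3,0) succ=(1,0) retry=(1,1)
step 5 (t1 LOAD): counter=4 r=(4,0) succ=(1,0) retry=(1,1)
step 6 (t1 CAS): counter=5 r=(4,0) succ=(2,0) retry=(1,1)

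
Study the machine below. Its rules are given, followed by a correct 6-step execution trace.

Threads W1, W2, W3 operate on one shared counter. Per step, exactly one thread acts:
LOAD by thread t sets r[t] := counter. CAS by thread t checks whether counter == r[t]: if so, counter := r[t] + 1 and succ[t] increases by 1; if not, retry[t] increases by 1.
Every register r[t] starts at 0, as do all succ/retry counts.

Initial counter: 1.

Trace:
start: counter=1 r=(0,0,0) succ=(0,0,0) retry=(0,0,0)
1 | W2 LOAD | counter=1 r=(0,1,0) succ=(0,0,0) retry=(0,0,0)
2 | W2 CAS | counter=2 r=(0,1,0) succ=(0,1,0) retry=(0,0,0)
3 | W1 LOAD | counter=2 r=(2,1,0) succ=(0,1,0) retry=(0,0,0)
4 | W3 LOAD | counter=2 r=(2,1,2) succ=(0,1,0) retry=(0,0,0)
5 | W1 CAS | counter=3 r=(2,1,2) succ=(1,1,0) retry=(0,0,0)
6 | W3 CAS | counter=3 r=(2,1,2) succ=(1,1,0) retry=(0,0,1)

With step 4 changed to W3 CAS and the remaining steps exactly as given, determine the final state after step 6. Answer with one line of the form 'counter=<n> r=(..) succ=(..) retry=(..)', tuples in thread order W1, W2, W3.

(re-executing from step 4 with the substitution; state before step 4: counter=2 r=(2,1,0) succ=(0,1,0) retry=(0,0,0))
4 | W3 CAS | counter=2 r=(2,1,0) succ=(0,1,0) retry=(0,0,1)
5 | W1 CAS | counter=3 r=(2,1,0) succ=(1,1,0) retry=(0,0,1)
6 | W3 CAS | counter=3 r=(2,1,0) succ=(1,1,0) retry=(0,0,2)

counter=3 r=(2,1,0) succ=(1,1,0) retry=(0,0,2)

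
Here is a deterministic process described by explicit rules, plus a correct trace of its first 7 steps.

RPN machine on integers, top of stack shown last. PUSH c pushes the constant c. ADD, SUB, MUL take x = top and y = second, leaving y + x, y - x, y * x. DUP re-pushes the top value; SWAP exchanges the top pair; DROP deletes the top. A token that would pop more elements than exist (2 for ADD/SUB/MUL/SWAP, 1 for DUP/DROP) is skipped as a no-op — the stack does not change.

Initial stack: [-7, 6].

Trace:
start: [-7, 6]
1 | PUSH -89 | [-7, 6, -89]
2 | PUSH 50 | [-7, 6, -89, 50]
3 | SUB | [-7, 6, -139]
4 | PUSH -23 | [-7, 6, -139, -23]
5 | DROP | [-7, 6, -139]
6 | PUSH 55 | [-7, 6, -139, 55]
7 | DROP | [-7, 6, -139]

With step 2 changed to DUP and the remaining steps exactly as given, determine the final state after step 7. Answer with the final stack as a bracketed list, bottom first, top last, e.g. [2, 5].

(re-executing from step 2 with the substitution; state before step 2: [-7, 6, -89])
2 | DUP | [-7, 6, -89, -89]
3 | SUB | [-7, 6, 0]
4 | PUSH -23 | [-7, 6, 0, -23]
5 | DROP | [-7, 6, 0]
6 | PUSH 55 | [-7, 6, 0, 55]
7 | DROP | [-7, 6, 0]

[-7, 6, 0]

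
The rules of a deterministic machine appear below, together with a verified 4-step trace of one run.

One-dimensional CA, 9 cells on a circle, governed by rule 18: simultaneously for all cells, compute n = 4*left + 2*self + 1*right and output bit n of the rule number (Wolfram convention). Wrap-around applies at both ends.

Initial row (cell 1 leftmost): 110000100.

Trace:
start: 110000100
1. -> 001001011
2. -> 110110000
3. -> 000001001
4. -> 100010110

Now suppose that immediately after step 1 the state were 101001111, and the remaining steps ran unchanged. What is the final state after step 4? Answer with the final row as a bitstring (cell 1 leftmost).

state after step 1 := 101001111
2. -> 000110000
3. -> 001001000
4. -> 010110100

010110100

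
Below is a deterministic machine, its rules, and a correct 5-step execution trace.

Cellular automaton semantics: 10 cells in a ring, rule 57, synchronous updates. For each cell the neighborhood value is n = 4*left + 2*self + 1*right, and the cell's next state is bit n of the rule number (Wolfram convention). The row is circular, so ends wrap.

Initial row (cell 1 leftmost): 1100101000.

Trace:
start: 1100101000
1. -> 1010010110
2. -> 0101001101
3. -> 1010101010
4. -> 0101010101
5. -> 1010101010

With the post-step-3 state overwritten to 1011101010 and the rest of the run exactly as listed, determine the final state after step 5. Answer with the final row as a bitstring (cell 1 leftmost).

1101001010

state after step 3 := 1011101010
4. -> 0110010101
5. -> 1101001010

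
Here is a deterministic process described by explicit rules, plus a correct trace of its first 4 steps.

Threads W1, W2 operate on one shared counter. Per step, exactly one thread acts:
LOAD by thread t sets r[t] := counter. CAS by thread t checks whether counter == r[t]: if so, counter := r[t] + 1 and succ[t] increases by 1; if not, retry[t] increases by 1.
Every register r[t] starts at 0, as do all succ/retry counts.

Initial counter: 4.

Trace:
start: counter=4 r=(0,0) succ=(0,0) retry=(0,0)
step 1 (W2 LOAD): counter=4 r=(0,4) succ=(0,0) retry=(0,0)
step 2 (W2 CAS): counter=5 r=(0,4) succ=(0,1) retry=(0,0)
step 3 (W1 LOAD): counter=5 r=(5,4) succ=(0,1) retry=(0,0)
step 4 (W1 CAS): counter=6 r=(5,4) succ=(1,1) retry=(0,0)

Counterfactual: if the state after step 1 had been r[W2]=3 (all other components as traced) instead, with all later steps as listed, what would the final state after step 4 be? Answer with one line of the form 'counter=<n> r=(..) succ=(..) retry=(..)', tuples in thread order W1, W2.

counter=5 r=(4,3) succ=(1,0) retry=(0,1)

state after step 1 := counter=4 r=(0,3) succ=(0,0) retry=(0,0)
step 2 (W2 CAS): counter=4 r=(0,3) succ=(0,0) retry=(0,1)
step 3 (W1 LOAD): counter=4 r=(4,3) succ=(0,0) retry=(0,1)
step 4 (W1 CAS): counter=5 r=(4,3) succ=(1,0) retry=(0,1)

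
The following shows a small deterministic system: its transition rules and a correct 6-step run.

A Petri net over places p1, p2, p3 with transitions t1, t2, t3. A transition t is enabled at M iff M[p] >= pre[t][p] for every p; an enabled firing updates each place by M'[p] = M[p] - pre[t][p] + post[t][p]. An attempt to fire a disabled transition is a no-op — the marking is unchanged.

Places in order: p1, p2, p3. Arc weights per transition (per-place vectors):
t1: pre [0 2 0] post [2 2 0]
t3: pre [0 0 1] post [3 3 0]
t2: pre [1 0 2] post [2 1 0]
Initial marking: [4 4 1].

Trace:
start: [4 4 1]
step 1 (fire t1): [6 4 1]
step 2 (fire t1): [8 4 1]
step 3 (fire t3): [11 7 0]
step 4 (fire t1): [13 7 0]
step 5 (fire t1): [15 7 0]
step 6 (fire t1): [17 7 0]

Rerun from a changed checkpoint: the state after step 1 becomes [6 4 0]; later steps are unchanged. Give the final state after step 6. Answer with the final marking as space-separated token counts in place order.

14 4 0

state after step 1 := [6 4 0]
step 2 (fire t1): [8 4 0]
step 3 (fire t3): [8 4 0]
step 4 (fire t1): [10 4 0]
step 5 (fire t1): [12 4 0]
step 6 (fire t1): [14 4 0]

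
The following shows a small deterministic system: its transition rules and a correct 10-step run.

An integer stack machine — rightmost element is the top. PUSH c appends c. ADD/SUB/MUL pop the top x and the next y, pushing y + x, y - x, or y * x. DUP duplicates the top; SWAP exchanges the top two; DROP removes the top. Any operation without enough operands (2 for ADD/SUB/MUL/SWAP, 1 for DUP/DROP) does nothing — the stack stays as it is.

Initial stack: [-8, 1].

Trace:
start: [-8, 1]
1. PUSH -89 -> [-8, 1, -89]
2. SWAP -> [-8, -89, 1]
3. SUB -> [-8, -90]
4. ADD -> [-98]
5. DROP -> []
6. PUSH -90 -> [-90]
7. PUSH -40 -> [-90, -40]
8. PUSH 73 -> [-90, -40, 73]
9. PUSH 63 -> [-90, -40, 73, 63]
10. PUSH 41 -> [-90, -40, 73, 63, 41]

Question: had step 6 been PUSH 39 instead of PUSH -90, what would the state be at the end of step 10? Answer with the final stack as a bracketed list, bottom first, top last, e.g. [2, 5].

(re-executing from step 6 with the substitution; state before step 6: [])
6. PUSH 39 -> [39]
7. PUSH -40 -> [39, -40]
8. PUSH 73 -> [39, -40, 73]
9. PUSH 63 -> [39, -40, 73, 63]
10. PUSH 41 -> [39, -40, 73, 63, 41]

[39, -40, 73, 63, 41]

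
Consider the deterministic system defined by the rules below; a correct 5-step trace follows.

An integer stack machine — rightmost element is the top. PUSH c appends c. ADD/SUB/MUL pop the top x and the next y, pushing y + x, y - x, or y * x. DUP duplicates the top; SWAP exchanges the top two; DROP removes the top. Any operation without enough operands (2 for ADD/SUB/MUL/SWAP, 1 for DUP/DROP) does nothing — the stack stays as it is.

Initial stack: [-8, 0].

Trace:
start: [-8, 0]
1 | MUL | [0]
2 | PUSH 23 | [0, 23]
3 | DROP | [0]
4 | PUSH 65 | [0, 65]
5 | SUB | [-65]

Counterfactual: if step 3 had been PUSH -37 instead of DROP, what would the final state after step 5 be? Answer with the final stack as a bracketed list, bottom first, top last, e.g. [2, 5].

(re-executing from step 3 with the substitution; state before step 3: [0, 23])
3 | PUSH -37 | [0, 23, -37]
4 | PUSH 65 | [0, 23, -37, 65]
5 | SUB | [0, 23, -102]

[0, 23, -102]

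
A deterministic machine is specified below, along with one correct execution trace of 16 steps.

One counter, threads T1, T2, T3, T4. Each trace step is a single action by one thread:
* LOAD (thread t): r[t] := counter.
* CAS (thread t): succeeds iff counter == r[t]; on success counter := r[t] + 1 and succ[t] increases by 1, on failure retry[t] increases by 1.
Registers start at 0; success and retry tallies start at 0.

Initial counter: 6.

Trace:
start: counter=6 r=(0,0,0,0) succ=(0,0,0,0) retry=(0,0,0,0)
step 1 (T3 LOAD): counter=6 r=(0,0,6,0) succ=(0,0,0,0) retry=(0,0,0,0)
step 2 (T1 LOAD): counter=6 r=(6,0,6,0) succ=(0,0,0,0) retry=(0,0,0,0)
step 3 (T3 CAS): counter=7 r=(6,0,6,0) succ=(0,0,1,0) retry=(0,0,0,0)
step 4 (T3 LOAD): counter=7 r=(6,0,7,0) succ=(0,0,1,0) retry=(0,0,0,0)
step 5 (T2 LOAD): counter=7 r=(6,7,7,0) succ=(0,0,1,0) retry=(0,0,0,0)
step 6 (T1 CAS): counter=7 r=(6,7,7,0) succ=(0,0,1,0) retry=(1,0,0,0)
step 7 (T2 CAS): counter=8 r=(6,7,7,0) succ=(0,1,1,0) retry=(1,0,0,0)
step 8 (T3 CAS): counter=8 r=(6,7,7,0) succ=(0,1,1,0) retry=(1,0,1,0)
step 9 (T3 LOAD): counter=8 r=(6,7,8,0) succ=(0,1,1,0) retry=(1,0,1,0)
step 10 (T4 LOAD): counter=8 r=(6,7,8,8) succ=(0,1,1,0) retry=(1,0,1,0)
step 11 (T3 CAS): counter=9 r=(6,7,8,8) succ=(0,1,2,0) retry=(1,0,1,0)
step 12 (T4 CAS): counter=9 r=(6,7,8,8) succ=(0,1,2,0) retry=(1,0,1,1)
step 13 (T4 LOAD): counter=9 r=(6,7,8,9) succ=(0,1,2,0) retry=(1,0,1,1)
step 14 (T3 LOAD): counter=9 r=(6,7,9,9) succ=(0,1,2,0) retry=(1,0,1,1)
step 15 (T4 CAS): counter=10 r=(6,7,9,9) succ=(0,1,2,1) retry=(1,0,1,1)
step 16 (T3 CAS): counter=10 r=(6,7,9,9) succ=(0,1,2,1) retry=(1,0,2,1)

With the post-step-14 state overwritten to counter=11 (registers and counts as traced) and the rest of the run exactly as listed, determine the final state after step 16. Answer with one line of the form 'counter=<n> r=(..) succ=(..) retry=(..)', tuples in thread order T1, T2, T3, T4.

counter=11 r=(6,7,9,9) succ=(0,1,2,0) retry=(1,0,2,2)

state after step 14 := counter=11 r=(6,7,9,9) succ=(0,1,2,0) retry=(1,0,1,1)
step 15 (T4 CAS): counter=11 r=(6,7,9,9) succ=(0,1,2,0) retry=(1,0,1,2)
step 16 (T3 CAS): counter=11 r=(6,7,9,9) succ=(0,1,2,0) retry=(1,0,2,2)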